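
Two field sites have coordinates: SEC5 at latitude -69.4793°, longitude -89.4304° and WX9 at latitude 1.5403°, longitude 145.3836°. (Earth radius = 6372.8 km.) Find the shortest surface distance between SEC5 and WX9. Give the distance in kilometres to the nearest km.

11470 km

Δφ = 71.0196°,  Δλ = -125.1860°
a = sin²(Δφ/2) + cos φ₁ cos φ₂ sin²(Δλ/2) = 0.613549
c = 2·arcsin(√a) = 1.799892 rad = 103.1262°
d = R·c = 6372.8 × 1.799892 = 11470.4 km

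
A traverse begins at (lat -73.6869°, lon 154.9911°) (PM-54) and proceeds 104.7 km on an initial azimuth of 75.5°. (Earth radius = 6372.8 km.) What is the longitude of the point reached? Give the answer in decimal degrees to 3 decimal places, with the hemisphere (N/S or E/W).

δ = d/R = 104.7/6372.8 = 0.016429 rad
φ₂ = arcsin(sin φ₁ cos δ + cos φ₁ sin δ cos θ)
   = arcsin(-0.95974·0.99987 + 0.28089·0.01643·0.25038) = -73.42682°
λ₂ = λ₁ + atan2(sin θ sin δ cos φ₁, cos δ − sin φ₁ sin φ₂) = 158.18761°

158.188°E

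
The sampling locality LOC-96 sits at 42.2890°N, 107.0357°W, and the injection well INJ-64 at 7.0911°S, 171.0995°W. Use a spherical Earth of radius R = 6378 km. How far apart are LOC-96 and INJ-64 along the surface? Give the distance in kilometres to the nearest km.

Δφ = -49.3801°,  Δλ = -64.0638°
a = sin²(Δφ/2) + cos φ₁ cos φ₂ sin²(Δλ/2) = 0.380995
c = 2·arcsin(√a) = 1.330480 rad = 76.2309°
d = R·c = 6378 × 1.330480 = 8485.8 km

8486 km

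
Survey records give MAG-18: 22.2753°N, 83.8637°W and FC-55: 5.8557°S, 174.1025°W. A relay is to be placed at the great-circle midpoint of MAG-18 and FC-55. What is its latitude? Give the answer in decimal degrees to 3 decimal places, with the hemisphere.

Bx = cos φ₂ cos Δλ = -0.004146,  By = cos φ₂ sin Δλ = -0.994773
φₘ = atan2(sin φ₁ + sin φ₂, √((cos φ₁ + Bx)² + By²)) = 11.54829°
λₘ = λ₁ + atan2(By, cos φ₁ + Bx) = -131.06194°

11.548°N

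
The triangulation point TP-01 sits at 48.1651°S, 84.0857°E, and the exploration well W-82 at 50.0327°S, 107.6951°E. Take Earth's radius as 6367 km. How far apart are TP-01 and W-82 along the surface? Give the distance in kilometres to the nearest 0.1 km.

Δφ = -1.8676°,  Δλ = 23.6094°
a = sin²(Δφ/2) + cos φ₁ cos φ₂ sin²(Δλ/2) = 0.018196
c = 2·arcsin(√a) = 0.270613 rad = 15.5050°
d = R·c = 6367 × 0.270613 = 1723.0 km

1723.0 km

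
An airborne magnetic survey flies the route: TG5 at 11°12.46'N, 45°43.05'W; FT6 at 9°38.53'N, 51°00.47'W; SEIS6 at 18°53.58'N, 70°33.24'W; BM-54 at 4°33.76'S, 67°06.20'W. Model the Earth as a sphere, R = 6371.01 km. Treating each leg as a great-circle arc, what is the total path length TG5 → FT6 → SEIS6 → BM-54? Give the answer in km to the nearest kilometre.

TG5: φ = +11.20767°, λ = -45.71750°
FT6: φ = +9.64217°, λ = -51.00783°
SEIS6: φ = +18.89300°, λ = -70.55400°
BM-54: φ = -4.56267°, λ = -67.10333°
TG5→FT6: c = 0.094827 rad, d = 604.14 km
FT6→SEIS6: c = 0.367465 rad, d = 2341.12 km
SEIS6→BM-54: c = 0.413653 rad, d = 2635.39 km
Total = 604.14 + 2341.12 + 2635.39 = 5580.65 km

5581 km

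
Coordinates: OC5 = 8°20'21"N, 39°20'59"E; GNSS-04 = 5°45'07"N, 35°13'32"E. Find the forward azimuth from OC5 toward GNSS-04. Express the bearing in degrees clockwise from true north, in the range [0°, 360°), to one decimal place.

238.0°

OC5: φ = +8.33917°, λ = +39.34972°
GNSS-04: φ = +5.75194°, λ = +35.22556°
Δλ = -4.1242°
y = sin Δλ · cos φ₂ = -0.071556
x = cos φ₁ sin φ₂ − sin φ₁ cos φ₂ cos Δλ = -0.044767
θ = atan2(y, x) = -122.0307° → 237.9693° (mod 360°)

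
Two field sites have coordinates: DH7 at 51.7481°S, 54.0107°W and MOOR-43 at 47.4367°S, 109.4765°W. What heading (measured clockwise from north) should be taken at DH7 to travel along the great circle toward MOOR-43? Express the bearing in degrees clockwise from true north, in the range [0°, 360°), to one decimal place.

254.5°

Δλ = -55.4658°
y = sin Δλ · cos φ₂ = -0.557214
x = cos φ₁ sin φ₂ − sin φ₁ cos φ₂ cos Δλ = -0.154877
θ = atan2(y, x) = -105.5332° → 254.4668° (mod 360°)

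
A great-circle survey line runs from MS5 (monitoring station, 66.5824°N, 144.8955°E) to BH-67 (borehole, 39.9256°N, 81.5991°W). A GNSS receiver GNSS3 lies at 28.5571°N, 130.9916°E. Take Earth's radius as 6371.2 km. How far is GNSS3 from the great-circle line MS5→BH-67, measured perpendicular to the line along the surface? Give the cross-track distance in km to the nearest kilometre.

1201 km

δ₁₃ = central angle MS5→GNSS3 = 0.680098 rad  (haversine)
θ₁₃ = bearing MS5→GNSS3 = 199.610°,  θ₁₂ = bearing MS5→BH-67 = 36.948°
dₓₜ = R·arcsin(sin δ₁₃ · sin(θ₁₃ − θ₁₂)) = 6371.2·arcsin(0.62887·sin(162.662°)) = 1201.134 km
|dₓₜ| = 1201.134 km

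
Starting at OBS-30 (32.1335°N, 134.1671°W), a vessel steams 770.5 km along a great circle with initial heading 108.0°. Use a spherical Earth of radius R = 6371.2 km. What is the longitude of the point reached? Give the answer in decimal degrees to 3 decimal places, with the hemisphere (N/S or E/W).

126.572°W

δ = d/R = 770.5/6371.2 = 0.120935 rad
φ₂ = arcsin(sin φ₁ cos δ + cos φ₁ sin δ cos θ)
   = arcsin(0.53189·0.99270 + 0.84681·0.12064·-0.30902) = 29.76475°
λ₂ = λ₁ + atan2(sin θ sin δ cos φ₁, cos δ − sin φ₁ sin φ₂) = -126.57191°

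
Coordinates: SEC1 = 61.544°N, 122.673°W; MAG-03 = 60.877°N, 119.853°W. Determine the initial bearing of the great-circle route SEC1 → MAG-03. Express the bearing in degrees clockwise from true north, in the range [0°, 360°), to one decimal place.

Δλ = 2.8200°
y = sin Δλ · cos φ₂ = 0.023944
x = cos φ₁ sin φ₂ − sin φ₁ cos φ₂ cos Δλ = -0.011123
θ = atan2(y, x) = 114.9165° → 114.9165° (mod 360°)

114.9°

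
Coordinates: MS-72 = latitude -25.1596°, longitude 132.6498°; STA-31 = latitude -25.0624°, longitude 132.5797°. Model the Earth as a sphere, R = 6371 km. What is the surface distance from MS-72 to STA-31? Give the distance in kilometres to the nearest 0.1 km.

12.9 km

Δφ = 0.0972°,  Δλ = -0.0701°
a = sin²(Δφ/2) + cos φ₁ cos φ₂ sin²(Δλ/2) = 0.000001
c = 2·arcsin(√a) = 0.002026 rad = 0.1161°
d = R·c = 6371 × 0.002026 = 12.9 km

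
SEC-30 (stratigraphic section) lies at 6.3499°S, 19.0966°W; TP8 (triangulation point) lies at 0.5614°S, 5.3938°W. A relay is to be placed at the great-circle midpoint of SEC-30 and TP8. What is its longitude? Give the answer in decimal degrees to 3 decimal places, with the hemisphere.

12.224°W

Bx = cos φ₂ cos Δλ = 0.971491,  By = cos φ₂ sin Δλ = 0.236874
φₘ = atan2(sin φ₁ + sin φ₂, √((cos φ₁ + Bx)² + By²)) = -3.48044°
λₘ = λ₁ + atan2(By, cos φ₁ + Bx) = -12.22418°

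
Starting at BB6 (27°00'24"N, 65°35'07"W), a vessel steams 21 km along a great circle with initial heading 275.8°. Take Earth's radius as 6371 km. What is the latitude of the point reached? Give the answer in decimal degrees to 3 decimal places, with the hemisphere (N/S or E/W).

27.026°N

BB6: φ = +27.00667°, λ = -65.58528°
δ = d/R = 21/6371 = 0.003296 rad
φ₂ = arcsin(sin φ₁ cos δ + cos φ₁ sin δ cos θ)
   = arcsin(0.45409·0.99999 + 0.89095·0.00330·0.10106) = 27.02559°
λ₂ = λ₁ + atan2(sin θ sin δ cos φ₁, cos δ − sin φ₁ sin φ₂) = -65.79620°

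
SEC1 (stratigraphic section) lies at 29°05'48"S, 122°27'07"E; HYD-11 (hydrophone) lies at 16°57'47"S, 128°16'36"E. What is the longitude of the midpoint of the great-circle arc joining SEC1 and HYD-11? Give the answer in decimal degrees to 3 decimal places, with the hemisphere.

SEC1: φ = -29.09667°, λ = +122.45194°
HYD-11: φ = -16.96306°, λ = +128.27667°
Bx = cos φ₂ cos Δλ = 0.951555,  By = cos φ₂ sin Δλ = 0.097070
φₘ = atan2(sin φ₁ + sin φ₂, √((cos φ₁ + Bx)² + By²)) = -23.05648°
λₘ = λ₁ + atan2(By, cos φ₁ + Bx) = 125.49600°

125.496°E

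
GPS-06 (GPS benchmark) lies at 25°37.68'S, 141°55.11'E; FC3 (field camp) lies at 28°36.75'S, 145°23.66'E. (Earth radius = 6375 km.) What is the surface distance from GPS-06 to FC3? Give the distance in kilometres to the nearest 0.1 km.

478.2 km

GPS-06: φ = -25.62800°, λ = +141.91850°
FC3: φ = -28.61250°, λ = +145.39433°
Δφ = -2.9845°,  Δλ = 3.4758°
a = sin²(Δφ/2) + cos φ₁ cos φ₂ sin²(Δλ/2) = 0.001406
c = 2·arcsin(√a) = 0.075016 rad = 4.2981°
d = R·c = 6375 × 0.075016 = 478.2 km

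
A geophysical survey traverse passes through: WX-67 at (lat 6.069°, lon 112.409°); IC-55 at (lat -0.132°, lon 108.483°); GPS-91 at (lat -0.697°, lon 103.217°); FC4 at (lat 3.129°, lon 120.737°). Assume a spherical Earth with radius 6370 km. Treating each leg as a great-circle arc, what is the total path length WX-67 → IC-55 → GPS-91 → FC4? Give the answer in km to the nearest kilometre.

WX-67→IC-55: c = 0.128028 rad, d = 815.54 km
IC-55→GPS-91: c = 0.092434 rad, d = 588.80 km
GPS-91→FC4: c = 0.312865 rad, d = 1992.95 km
Total = 815.54 + 588.80 + 1992.95 = 3397.29 km

3397 km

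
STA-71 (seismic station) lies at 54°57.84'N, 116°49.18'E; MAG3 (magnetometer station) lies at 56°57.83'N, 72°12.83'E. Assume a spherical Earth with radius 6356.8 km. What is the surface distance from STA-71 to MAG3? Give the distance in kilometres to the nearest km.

2729 km

STA-71: φ = +54.96400°, λ = +116.81967°
MAG3: φ = +56.96383°, λ = +72.21383°
Δφ = 1.9998°,  Δλ = -44.6058°
a = sin²(Δφ/2) + cos φ₁ cos φ₂ sin²(Δλ/2) = 0.045380
c = 2·arcsin(√a) = 0.429343 rad = 24.5995°
d = R·c = 6356.8 × 0.429343 = 2729.2 km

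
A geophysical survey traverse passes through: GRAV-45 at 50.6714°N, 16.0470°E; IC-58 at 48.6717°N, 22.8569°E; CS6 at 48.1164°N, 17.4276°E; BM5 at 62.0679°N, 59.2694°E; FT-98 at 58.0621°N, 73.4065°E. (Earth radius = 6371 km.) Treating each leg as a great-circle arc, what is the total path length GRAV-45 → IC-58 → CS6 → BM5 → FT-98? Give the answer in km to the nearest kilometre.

4849 km

GRAV-45→IC-58: c = 0.084425 rad, d = 537.87 km
IC-58→CS6: c = 0.063648 rad, d = 405.50 km
CS6→BM5: c = 0.471802 rad, d = 3005.85 km
BM5→FT-98: c = 0.141169 rad, d = 899.39 km
Total = 537.87 + 405.50 + 3005.85 + 899.39 = 4848.61 km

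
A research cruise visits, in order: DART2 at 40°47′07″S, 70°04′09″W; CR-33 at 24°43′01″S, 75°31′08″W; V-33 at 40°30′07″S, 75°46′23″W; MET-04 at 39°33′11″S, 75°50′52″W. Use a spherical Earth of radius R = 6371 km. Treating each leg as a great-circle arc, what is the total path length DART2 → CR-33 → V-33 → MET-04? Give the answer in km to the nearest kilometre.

DART2: φ = -40.78528°, λ = -70.06917°
CR-33: φ = -24.71694°, λ = -75.51889°
V-33: φ = -40.50194°, λ = -75.77306°
MET-04: φ = -39.55306°, λ = -75.84778°
DART2→CR-33: c = 0.291467 rad, d = 1856.94 km
CR-33→V-33: c = 0.275525 rad, d = 1755.37 km
V-33→MET-04: c = 0.016591 rad, d = 105.70 km
Total = 1856.94 + 1755.37 + 105.70 = 3718.01 km

3718 km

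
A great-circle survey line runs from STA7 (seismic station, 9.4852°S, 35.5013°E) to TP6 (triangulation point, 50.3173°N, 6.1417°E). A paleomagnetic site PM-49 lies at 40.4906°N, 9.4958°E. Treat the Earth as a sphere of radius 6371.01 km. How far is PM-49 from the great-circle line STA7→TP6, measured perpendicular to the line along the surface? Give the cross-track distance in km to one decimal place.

δ₁₃ = central angle STA7→PM-49 = 0.967739 rad  (haversine)
θ₁₃ = bearing STA7→PM-49 = 336.117°,  θ₁₂ = bearing STA7→TP6 = 339.798°
dₓₜ = R·arcsin(sin δ₁₃ · sin(θ₁₃ − θ₁₂)) = 6371.01·arcsin(0.82361·sin(-3.681°)) = -336.991 km
|dₓₜ| = 336.991 km

337.0 km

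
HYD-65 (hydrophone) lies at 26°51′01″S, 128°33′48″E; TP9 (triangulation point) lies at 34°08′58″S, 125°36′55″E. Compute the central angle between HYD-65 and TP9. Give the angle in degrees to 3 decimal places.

HYD-65: φ = -26.85028°, λ = +128.56333°
TP9: φ = -34.14944°, λ = +125.61528°
Δφ = -7.2992°,  Δλ = -2.9481°
a = sin²(Δφ/2) + cos φ₁ cos φ₂ sin²(Δλ/2) = 0.004540
c = 2·arcsin(√a) = 0.134868 rad = 7.7273°

7.727°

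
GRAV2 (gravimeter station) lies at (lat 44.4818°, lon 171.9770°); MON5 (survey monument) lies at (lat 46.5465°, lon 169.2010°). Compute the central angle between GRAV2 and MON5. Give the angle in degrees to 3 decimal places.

Δφ = 2.0647°,  Δλ = -2.7760°
a = sin²(Δφ/2) + cos φ₁ cos φ₂ sin²(Δλ/2) = 0.000613
c = 2·arcsin(√a) = 0.049504 rad = 2.8363°

2.836°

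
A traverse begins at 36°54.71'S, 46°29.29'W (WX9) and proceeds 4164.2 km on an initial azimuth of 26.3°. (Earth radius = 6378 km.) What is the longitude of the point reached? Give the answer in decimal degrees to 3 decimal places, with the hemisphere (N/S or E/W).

WX9: φ = -36.91183°, λ = -46.48817°
δ = d/R = 4164.2/6378 = 0.652901 rad
φ₂ = arcsin(sin φ₁ cos δ + cos φ₁ sin δ cos θ)
   = arcsin(-0.60059·0.79433 + 0.79956·0.60749·0.89649) = -2.38488°
λ₂ = λ₁ + atan2(sin θ sin δ cos φ₁, cos δ − sin φ₁ sin φ₂) = -30.85984°

30.860°W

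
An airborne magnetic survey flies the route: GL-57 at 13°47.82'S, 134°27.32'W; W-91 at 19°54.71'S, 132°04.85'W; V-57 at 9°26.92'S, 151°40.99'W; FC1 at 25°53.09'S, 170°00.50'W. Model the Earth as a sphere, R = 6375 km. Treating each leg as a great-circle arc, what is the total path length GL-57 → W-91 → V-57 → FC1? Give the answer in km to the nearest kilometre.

5793 km

GL-57: φ = -13.79700°, λ = -134.45533°
W-91: φ = -19.91183°, λ = -132.08083°
V-57: φ = -9.44867°, λ = -151.68317°
FC1: φ = -25.88483°, λ = -170.00833°
GL-57→W-91: c = 0.113847 rad, d = 725.78 km
W-91→V-57: c = 0.377417 rad, d = 2406.03 km
V-57→FC1: c = 0.417440 rad, d = 2661.18 km
Total = 725.78 + 2406.03 + 2661.18 = 5792.99 km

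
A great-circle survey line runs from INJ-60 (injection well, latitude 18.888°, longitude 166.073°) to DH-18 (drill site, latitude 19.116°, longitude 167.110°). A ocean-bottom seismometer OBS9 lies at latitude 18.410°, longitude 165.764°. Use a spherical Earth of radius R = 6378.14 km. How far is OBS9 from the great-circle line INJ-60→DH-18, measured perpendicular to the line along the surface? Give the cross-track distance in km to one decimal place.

δ₁₃ = central angle INJ-60→OBS9 = 0.009783 rad  (haversine)
θ₁₃ = bearing INJ-60→OBS9 = 211.537°,  θ₁₂ = bearing INJ-60→DH-18 = 76.741°
dₓₜ = R·arcsin(sin δ₁₃ · sin(θ₁₃ − θ₁₂)) = 6378.14·arcsin(0.00978·sin(134.796°)) = 44.279 km
|dₓₜ| = 44.279 km

44.3 km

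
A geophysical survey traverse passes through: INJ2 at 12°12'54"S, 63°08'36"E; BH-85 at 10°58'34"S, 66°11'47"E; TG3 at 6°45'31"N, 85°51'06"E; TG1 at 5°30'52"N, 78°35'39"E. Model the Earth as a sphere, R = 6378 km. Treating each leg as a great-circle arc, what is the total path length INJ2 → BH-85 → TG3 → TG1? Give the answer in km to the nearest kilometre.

4115 km

INJ2: φ = -12.21500°, λ = +63.14333°
BH-85: φ = -10.97611°, λ = +66.19639°
TG3: φ = +6.75861°, λ = +85.85167°
TG1: φ = +5.51444°, λ = +78.59417°
INJ2→BH-85: c = 0.056498 rad, d = 360.35 km
BH-85→TG3: c = 0.460852 rad, d = 2939.32 km
TG3→TG1: c = 0.127796 rad, d = 815.08 km
Total = 360.35 + 2939.32 + 815.08 = 4114.75 km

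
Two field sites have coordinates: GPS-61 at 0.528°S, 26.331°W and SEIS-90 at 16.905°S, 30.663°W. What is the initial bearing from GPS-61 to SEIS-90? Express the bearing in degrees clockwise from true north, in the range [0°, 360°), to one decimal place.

194.4°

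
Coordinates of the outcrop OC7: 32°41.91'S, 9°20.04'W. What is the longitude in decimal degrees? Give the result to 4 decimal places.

9° + 20.04′/60 = 9 + 0.33400 = 9.3340°

9.3340°W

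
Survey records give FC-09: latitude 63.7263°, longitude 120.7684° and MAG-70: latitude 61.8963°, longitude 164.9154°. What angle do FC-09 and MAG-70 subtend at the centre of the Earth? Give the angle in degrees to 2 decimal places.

Δφ = -1.8300°,  Δλ = 44.1470°
a = sin²(Δφ/2) + cos φ₁ cos φ₂ sin²(Δλ/2) = 0.029703
c = 2·arcsin(√a) = 0.346422 rad = 19.8485°

19.85°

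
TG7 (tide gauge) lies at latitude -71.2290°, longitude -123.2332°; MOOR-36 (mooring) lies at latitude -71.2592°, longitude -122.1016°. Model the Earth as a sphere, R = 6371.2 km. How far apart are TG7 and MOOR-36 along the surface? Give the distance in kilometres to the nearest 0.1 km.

Δφ = -0.0302°,  Δλ = 1.1316°
a = sin²(Δφ/2) + cos φ₁ cos φ₂ sin²(Δλ/2) = 0.000010
c = 2·arcsin(√a) = 0.006372 rad = 0.3651°
d = R·c = 6371.2 × 0.006372 = 40.6 km

40.6 km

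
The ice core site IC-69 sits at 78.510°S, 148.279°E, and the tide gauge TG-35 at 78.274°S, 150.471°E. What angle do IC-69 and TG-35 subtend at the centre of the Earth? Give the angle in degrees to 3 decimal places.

Δφ = 0.2360°,  Δλ = 2.1920°
a = sin²(Δφ/2) + cos φ₁ cos φ₂ sin²(Δλ/2) = 0.000019
c = 2·arcsin(√a) = 0.008730 rad = 0.5002°

0.500°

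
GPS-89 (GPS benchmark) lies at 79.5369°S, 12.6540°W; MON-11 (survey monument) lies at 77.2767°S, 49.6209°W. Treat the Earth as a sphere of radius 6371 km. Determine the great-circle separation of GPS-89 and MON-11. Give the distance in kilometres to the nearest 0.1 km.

Δφ = 2.2602°,  Δλ = -36.9669°
a = sin²(Δφ/2) + cos φ₁ cos φ₂ sin²(Δλ/2) = 0.004409
c = 2·arcsin(√a) = 0.132898 rad = 7.6145°
d = R·c = 6371 × 0.132898 = 846.7 km

846.7 km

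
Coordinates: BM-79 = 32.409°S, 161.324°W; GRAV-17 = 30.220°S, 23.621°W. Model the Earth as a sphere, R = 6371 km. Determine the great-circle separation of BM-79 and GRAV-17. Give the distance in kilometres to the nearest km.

11748 km

Δφ = 2.1890°,  Δλ = 137.7030°
a = sin²(Δφ/2) + cos φ₁ cos φ₂ sin²(Δλ/2) = 0.634917
c = 2·arcsin(√a) = 1.844017 rad = 105.6544°
d = R·c = 6371 × 1.844017 = 11748.2 km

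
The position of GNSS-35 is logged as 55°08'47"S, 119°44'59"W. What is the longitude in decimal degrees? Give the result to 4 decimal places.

119° + 44′/60 + 59″/3600 = 119 + 0.73333 + 0.01639 = 119.7497°

119.7497°W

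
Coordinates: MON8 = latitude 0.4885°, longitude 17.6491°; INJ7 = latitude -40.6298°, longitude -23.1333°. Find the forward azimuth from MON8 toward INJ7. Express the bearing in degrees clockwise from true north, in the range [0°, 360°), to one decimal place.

217.1°

Δλ = -40.7824°
y = sin Δλ · cos φ₂ = -0.495726
x = cos φ₁ sin φ₂ − sin φ₁ cos φ₂ cos Δλ = -0.656045
θ = atan2(y, x) = -142.9243° → 217.0757° (mod 360°)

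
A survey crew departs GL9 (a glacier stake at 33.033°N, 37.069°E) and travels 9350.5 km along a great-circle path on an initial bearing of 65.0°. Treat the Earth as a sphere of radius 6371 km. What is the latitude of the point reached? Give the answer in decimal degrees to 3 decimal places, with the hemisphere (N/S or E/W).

24.113°N

δ = d/R = 9350.5/6371 = 1.467666 rad
φ₂ = arcsin(sin φ₁ cos δ + cos φ₁ sin δ cos θ)
   = arcsin(0.54512·0.10295 + 0.83836·0.99469·0.42262) = 24.11324°
λ₂ = λ₁ + atan2(sin θ sin δ cos φ₁, cos δ − sin φ₁ sin φ₂) = 136.07305°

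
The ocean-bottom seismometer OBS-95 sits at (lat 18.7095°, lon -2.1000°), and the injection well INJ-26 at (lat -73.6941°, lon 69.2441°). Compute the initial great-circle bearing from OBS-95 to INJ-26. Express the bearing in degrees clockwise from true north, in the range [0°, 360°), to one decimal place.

164.2°

Δλ = 71.3441°
y = sin Δλ · cos φ₂ = 0.266013
x = cos φ₁ sin φ₂ − sin φ₁ cos φ₂ cos Δλ = -0.937868
θ = atan2(y, x) = 164.1648° → 164.1648° (mod 360°)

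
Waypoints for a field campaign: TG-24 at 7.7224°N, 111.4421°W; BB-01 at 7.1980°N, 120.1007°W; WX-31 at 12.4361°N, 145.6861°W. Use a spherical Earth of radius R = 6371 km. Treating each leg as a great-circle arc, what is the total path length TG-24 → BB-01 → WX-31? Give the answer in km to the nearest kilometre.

3818 km

TG-24→BB-01: c = 0.150118 rad, d = 956.40 km
BB-01→WX-31: c = 0.449138 rad, d = 2861.46 km
Total = 956.40 + 2861.46 = 3817.86 km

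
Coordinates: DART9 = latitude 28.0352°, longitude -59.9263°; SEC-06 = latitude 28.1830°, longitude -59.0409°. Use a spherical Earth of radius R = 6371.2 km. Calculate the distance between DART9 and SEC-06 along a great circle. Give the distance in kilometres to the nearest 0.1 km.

Δφ = 0.1478°,  Δλ = 0.8854°
a = sin²(Δφ/2) + cos φ₁ cos φ₂ sin²(Δλ/2) = 0.000048
c = 2·arcsin(√a) = 0.013872 rad = 0.7948°
d = R·c = 6371.2 × 0.013872 = 88.4 km

88.4 km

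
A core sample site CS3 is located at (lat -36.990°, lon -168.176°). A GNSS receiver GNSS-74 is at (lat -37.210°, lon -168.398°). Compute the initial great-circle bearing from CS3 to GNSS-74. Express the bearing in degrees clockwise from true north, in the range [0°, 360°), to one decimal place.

218.8°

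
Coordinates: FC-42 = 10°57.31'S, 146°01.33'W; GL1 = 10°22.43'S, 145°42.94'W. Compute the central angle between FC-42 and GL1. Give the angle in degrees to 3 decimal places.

FC-42: φ = -10.95517°, λ = -146.02217°
GL1: φ = -10.37383°, λ = -145.71567°
Δφ = 0.5813°,  Δλ = 0.3065°
a = sin²(Δφ/2) + cos φ₁ cos φ₂ sin²(Δλ/2) = 0.000033
c = 2·arcsin(√a) = 0.011427 rad = 0.6547°

0.655°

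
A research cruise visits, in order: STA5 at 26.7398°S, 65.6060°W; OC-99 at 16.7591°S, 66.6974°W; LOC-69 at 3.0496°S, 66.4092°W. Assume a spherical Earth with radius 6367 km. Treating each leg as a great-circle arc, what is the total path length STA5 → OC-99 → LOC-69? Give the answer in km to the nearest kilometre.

2639 km

STA5→OC-99: c = 0.175089 rad, d = 1114.79 km
OC-99→LOC-69: c = 0.239327 rad, d = 1523.79 km
Total = 1114.79 + 1523.79 = 2638.59 km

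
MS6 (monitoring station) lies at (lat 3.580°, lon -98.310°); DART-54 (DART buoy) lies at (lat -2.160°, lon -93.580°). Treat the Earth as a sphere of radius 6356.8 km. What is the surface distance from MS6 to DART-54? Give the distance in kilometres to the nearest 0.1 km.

Δφ = -5.7400°,  Δλ = 4.7300°
a = sin²(Δφ/2) + cos φ₁ cos φ₂ sin²(Δλ/2) = 0.004205
c = 2·arcsin(√a) = 0.129788 rad = 7.4363°
d = R·c = 6356.8 × 0.129788 = 825.0 km

825.0 km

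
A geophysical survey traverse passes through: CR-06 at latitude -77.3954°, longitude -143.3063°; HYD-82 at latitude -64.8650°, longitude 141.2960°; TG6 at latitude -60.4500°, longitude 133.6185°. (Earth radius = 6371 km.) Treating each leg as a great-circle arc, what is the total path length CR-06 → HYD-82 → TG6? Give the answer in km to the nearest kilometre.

CR-06→HYD-82: c = 0.435027 rad, d = 2771.55 km
HYD-82→TG6: c = 0.098480 rad, d = 627.41 km
Total = 2771.55 + 627.41 = 3398.97 km

3399 km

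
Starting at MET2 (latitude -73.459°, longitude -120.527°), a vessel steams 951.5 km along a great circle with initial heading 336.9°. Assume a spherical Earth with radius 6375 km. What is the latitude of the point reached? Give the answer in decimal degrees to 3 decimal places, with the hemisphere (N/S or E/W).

δ = d/R = 951.5/6375 = 0.149255 rad
φ₂ = arcsin(sin φ₁ cos δ + cos φ₁ sin δ cos θ)
   = arcsin(-0.95862·0.98888 + 0.28470·0.14870·0.91982) = -65.36992°
λ₂ = λ₁ + atan2(sin θ sin δ cos φ₁, cos δ − sin φ₁ sin φ₂) = -128.57414°

65.370°S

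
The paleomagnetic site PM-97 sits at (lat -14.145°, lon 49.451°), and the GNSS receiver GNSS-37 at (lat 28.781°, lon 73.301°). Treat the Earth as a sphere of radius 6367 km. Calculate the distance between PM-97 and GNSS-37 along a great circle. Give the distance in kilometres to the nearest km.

Δφ = 42.9260°,  Δλ = 23.8500°
a = sin²(Δφ/2) + cos φ₁ cos φ₂ sin²(Δλ/2) = 0.170170
c = 2·arcsin(√a) = 0.850431 rad = 48.7261°
d = R·c = 6367 × 0.850431 = 5414.7 km

5415 km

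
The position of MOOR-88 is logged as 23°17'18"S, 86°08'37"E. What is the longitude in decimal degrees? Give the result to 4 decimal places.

86.1436°E

86° + 8′/60 + 37″/3600 = 86 + 0.13333 + 0.01028 = 86.1436°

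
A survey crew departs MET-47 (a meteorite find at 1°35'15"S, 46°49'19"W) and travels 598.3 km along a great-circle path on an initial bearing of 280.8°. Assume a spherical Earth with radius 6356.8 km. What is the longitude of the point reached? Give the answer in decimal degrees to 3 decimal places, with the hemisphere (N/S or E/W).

MET-47: φ = -1.58750°, λ = -46.82194°
δ = d/R = 598.3/6356.8 = 0.094120 rad
φ₂ = arcsin(sin φ₁ cos δ + cos φ₁ sin δ cos θ)
   = arcsin(-0.02770·0.99557 + 0.99962·0.09398·0.18738) = -0.57168°
λ₂ = λ₁ + atan2(sin θ sin δ cos φ₁, cos δ − sin φ₁ sin φ₂) = -52.11908°

52.119°W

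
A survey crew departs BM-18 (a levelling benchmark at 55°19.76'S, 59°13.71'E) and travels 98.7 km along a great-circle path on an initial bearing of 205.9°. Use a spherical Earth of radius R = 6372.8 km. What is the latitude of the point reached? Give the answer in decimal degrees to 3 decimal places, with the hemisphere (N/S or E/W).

56.126°S

BM-18: φ = -55.32933°, λ = +59.22850°
δ = d/R = 98.7/6372.8 = 0.015488 rad
φ₂ = arcsin(sin φ₁ cos δ + cos φ₁ sin δ cos θ)
   = arcsin(-0.82244·0.99988 + 0.56886·0.01549·-0.89956) = -56.12564°
λ₂ = λ₁ + atan2(sin θ sin δ cos φ₁, cos δ − sin φ₁ sin φ₂) = 58.53309°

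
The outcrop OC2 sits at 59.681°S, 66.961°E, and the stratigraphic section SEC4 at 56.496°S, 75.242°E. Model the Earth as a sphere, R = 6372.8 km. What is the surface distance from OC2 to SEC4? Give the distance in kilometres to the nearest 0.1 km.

Δφ = 3.1850°,  Δλ = 8.2810°
a = sin²(Δφ/2) + cos φ₁ cos φ₂ sin²(Δλ/2) = 0.002225
c = 2·arcsin(√a) = 0.094375 rad = 5.4073°
d = R·c = 6372.8 × 0.094375 = 601.4 km

601.4 km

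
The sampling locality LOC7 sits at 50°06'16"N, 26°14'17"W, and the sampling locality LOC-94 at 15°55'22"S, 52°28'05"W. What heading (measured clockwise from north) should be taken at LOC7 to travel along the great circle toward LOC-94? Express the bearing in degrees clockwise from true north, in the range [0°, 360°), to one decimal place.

LOC7: φ = +50.10444°, λ = -26.23806°
LOC-94: φ = -15.92278°, λ = -52.46806°
Δλ = -26.2300°
y = sin Δλ · cos φ₂ = -0.425018
x = cos φ₁ sin φ₂ − sin φ₁ cos φ₂ cos Δλ = -0.837767
θ = atan2(y, x) = -153.1003° → 206.8997° (mod 360°)

206.9°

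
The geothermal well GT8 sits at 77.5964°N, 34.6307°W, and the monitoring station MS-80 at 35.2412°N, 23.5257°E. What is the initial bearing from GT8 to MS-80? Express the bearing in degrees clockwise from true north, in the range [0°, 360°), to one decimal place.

113.2°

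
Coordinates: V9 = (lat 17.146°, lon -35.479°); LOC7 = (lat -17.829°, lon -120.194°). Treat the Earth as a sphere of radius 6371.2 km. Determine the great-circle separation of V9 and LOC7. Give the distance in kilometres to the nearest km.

10049 km

Δφ = -34.9750°,  Δλ = -84.7150°
a = sin²(Δφ/2) + cos φ₁ cos φ₂ sin²(Δλ/2) = 0.503237
c = 2·arcsin(√a) = 1.577271 rad = 90.3709°
d = R·c = 6371.2 × 1.577271 = 10049.1 km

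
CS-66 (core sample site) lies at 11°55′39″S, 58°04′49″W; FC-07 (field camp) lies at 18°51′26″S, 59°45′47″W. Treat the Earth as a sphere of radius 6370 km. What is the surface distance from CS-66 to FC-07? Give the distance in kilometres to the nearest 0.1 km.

791.2 km

CS-66: φ = -11.92750°, λ = -58.08028°
FC-07: φ = -18.85722°, λ = -59.76306°
Δφ = -6.9297°,  Δλ = -1.6828°
a = sin²(Δφ/2) + cos φ₁ cos φ₂ sin²(Δλ/2) = 0.003852
c = 2·arcsin(√a) = 0.124212 rad = 7.1168°
d = R·c = 6370 × 0.124212 = 791.2 km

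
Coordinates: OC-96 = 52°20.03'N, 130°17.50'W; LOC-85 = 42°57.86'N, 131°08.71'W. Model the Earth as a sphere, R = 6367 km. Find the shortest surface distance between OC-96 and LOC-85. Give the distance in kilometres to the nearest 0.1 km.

OC-96: φ = +52.33383°, λ = -130.29167°
LOC-85: φ = +42.96433°, λ = -131.14517°
Δφ = -9.3695°,  Δλ = -0.8535°
a = sin²(Δφ/2) + cos φ₁ cos φ₂ sin²(Δλ/2) = 0.006695
c = 2·arcsin(√a) = 0.163833 rad = 9.3869°
d = R·c = 6367 × 0.163833 = 1043.1 km

1043.1 km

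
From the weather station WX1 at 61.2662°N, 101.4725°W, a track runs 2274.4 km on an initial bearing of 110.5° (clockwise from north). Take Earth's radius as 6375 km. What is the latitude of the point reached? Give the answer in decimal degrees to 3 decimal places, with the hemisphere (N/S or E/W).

49.716°N

δ = d/R = 2274.4/6375 = 0.356769 rad
φ₂ = arcsin(sin φ₁ cos δ + cos φ₁ sin δ cos θ)
   = arcsin(0.87686·0.93703 + 0.48074·0.34925·-0.35021) = 49.71590°
λ₂ = λ₁ + atan2(sin θ sin δ cos φ₁, cos δ − sin φ₁ sin φ₂) = -71.07859°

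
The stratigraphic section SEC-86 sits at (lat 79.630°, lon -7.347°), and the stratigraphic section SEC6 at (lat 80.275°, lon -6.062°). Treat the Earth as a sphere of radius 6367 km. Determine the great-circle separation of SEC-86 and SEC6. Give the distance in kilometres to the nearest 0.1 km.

Δφ = 0.6450°,  Δλ = 1.2850°
a = sin²(Δφ/2) + cos φ₁ cos φ₂ sin²(Δλ/2) = 0.000036
c = 2·arcsin(√a) = 0.011917 rad = 0.6828°
d = R·c = 6367 × 0.011917 = 75.9 km

75.9 km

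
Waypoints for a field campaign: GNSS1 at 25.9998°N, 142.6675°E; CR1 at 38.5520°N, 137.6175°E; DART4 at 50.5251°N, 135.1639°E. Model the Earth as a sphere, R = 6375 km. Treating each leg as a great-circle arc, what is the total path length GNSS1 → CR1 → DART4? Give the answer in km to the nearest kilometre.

2821 km

GNSS1→CR1: c = 0.231297 rad, d = 1474.52 km
CR1→DART4: c = 0.211156 rad, d = 1346.12 km
Total = 1474.52 + 1346.12 = 2820.64 km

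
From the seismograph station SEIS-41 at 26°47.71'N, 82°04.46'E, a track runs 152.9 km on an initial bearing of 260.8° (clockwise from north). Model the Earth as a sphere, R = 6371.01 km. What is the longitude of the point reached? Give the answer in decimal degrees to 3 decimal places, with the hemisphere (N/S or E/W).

80.557°E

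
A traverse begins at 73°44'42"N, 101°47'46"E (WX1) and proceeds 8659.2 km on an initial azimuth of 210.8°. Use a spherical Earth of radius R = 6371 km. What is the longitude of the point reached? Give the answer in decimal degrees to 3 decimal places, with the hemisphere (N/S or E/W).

71.737°E

WX1: φ = +73.74500°, λ = +101.79611°
δ = d/R = 8659.2/6371 = 1.359159 rad
φ₂ = arcsin(sin φ₁ cos δ + cos φ₁ sin δ cos θ)
   = arcsin(0.96003·0.21006 + 0.27991·0.97769·-0.85896) = -1.91433°
λ₂ = λ₁ + atan2(sin θ sin δ cos φ₁, cos δ − sin φ₁ sin φ₂) = 71.73669°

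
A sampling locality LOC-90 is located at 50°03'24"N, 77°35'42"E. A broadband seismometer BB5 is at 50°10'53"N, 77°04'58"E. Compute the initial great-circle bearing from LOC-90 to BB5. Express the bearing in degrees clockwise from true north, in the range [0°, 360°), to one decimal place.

291.0°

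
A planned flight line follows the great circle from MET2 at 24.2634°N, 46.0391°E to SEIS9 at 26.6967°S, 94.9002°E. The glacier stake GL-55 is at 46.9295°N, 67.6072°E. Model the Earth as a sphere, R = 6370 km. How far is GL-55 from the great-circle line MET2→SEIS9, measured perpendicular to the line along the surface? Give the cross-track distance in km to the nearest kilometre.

δ₁₃ = central angle MET2→GL-55 = 0.496670 rad  (haversine)
θ₁₃ = bearing MET2→GL-55 = 31.792°,  θ₁₂ = bearing MET2→SEIS9 = 134.060°
dₓₜ = R·arcsin(sin δ₁₃ · sin(θ₁₃ − θ₁₂)) = 6370·arcsin(0.47650·sin(-102.268°)) = -3085.207 km
|dₓₜ| = 3085.207 km

3085 km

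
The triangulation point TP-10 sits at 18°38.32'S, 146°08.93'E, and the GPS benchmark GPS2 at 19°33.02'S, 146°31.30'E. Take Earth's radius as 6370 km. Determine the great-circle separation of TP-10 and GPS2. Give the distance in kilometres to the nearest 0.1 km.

108.7 km

TP-10: φ = -18.63867°, λ = +146.14883°
GPS2: φ = -19.55033°, λ = +146.52167°
Δφ = -0.9117°,  Δλ = 0.3728°
a = sin²(Δφ/2) + cos φ₁ cos φ₂ sin²(Δλ/2) = 0.000073
c = 2·arcsin(√a) = 0.017058 rad = 0.9774°
d = R·c = 6370 × 0.017058 = 108.7 km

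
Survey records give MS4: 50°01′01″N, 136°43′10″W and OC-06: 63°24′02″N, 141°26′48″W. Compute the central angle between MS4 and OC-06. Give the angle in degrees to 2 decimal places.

MS4: φ = +50.01694°, λ = -136.71944°
OC-06: φ = +63.40056°, λ = -141.44667°
Δφ = 13.3836°,  Δλ = -4.7272°
a = sin²(Δφ/2) + cos φ₁ cos φ₂ sin²(Δλ/2) = 0.014068
c = 2·arcsin(√a) = 0.237779 rad = 13.6237°

13.62°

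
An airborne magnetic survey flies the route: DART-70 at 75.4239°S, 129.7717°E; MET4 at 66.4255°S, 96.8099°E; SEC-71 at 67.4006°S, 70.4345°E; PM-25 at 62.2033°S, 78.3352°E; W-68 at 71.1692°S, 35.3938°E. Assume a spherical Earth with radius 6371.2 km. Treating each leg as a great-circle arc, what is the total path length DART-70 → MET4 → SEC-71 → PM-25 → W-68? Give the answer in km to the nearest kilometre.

DART-70→MET4: c = 0.239355 rad, d = 1524.98 km
MET4→SEC-71: c = 0.179930 rad, d = 1146.37 km
SEC-71→PM-25: c = 0.107871 rad, d = 687.27 km
PM-25→W-68: c = 0.325630 rad, d = 2074.66 km
Total = 1524.98 + 1146.37 + 687.27 + 2074.66 = 5433.27 km

5433 km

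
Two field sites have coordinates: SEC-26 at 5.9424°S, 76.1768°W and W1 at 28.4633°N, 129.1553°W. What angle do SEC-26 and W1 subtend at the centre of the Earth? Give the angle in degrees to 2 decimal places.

Δφ = 34.4057°,  Δλ = -52.9785°
a = sin²(Δφ/2) + cos φ₁ cos φ₂ sin²(Δλ/2) = 0.261427
c = 2·arcsin(√a) = 1.073391 rad = 61.5008°

61.50°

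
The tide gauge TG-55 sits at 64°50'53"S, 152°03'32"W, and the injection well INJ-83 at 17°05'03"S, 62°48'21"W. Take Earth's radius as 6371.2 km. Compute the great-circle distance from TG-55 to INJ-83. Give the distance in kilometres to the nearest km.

8258 km

TG-55: φ = -64.84806°, λ = -152.05889°
INJ-83: φ = -17.08417°, λ = -62.80583°
Δφ = 47.7639°,  Δλ = 89.2531°
a = sin²(Δφ/2) + cos φ₁ cos φ₂ sin²(Δλ/2) = 0.364391
c = 2·arcsin(√a) = 1.296138 rad = 74.2633°
d = R·c = 6371.2 × 1.296138 = 8258.0 km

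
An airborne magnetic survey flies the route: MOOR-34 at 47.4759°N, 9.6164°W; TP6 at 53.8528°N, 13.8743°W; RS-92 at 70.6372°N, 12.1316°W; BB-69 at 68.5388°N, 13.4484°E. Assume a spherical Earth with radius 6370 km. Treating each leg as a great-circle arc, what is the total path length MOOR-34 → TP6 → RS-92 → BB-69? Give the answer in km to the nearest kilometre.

3648 km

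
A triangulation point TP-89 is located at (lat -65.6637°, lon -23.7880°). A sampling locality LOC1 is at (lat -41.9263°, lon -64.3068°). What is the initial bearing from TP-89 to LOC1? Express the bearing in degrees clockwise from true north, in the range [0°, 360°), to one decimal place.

296.4°

Δλ = -40.5188°
y = sin Δλ · cos φ₂ = -0.483378
x = cos φ₁ sin φ₂ − sin φ₁ cos φ₂ cos Δλ = 0.239981
θ = atan2(y, x) = -63.5971° → 296.4029° (mod 360°)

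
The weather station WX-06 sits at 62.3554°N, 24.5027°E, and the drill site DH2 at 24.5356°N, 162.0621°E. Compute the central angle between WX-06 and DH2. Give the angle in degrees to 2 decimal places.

Δφ = -37.8198°,  Δλ = 137.5594°
a = sin²(Δφ/2) + cos φ₁ cos φ₂ sin²(Δλ/2) = 0.471819
c = 2·arcsin(√a) = 1.514405 rad = 86.7690°

86.77°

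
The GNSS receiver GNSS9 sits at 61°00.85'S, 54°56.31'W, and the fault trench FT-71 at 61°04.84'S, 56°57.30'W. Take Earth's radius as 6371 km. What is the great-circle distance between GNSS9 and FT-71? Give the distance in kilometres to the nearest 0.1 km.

108.8 km

GNSS9: φ = -61.01417°, λ = -54.93850°
FT-71: φ = -61.08067°, λ = -56.95500°
Δφ = -0.0665°,  Δλ = -2.0165°
a = sin²(Δφ/2) + cos φ₁ cos φ₂ sin²(Δλ/2) = 0.000073
c = 2·arcsin(√a) = 0.017076 rad = 0.9784°
d = R·c = 6371 × 0.017076 = 108.8 km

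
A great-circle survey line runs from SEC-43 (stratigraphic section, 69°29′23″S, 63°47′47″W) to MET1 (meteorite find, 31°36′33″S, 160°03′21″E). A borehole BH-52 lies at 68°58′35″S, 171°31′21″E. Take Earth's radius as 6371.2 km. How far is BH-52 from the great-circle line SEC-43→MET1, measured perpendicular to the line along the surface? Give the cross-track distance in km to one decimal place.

543.5 km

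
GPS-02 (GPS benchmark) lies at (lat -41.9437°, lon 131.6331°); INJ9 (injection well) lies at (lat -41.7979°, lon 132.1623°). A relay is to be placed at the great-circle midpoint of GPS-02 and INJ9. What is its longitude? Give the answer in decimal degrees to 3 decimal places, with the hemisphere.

131.898°E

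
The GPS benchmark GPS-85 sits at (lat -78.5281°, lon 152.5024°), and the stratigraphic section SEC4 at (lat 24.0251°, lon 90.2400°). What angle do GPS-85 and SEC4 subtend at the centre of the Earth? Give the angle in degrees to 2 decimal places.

108.33°

Δφ = 102.5532°,  Δλ = -62.2624°
a = sin²(Δφ/2) + cos φ₁ cos φ₂ sin²(Δλ/2) = 0.657228
c = 2·arcsin(√a) = 1.890680 rad = 108.3280°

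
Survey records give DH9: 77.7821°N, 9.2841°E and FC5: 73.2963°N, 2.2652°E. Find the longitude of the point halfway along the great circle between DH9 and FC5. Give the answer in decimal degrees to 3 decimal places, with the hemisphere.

5.241°E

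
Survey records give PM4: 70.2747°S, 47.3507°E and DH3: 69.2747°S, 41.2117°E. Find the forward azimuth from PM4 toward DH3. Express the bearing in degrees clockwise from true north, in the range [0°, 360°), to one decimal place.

292.3°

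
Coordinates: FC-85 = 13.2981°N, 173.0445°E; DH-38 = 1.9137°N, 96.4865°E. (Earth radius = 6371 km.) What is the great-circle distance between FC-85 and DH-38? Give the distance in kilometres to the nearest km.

Δφ = -11.3844°,  Δλ = -76.5580°
a = sin²(Δφ/2) + cos φ₁ cos φ₂ sin²(Δλ/2) = 0.383109
c = 2·arcsin(√a) = 1.334830 rad = 76.4801°
d = R·c = 6371 × 1.334830 = 8504.2 km

8504 km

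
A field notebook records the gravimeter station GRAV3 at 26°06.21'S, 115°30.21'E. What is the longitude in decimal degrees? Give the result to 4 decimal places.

115° + 30.21′/60 = 115 + 0.50350 = 115.5035°

115.5035°E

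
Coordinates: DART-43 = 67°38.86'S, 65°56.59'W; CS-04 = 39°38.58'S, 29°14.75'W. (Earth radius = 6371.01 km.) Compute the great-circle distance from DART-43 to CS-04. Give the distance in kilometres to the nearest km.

3828 km

DART-43: φ = -67.64767°, λ = -65.94317°
CS-04: φ = -39.64300°, λ = -29.24583°
Δφ = 28.0047°,  Δλ = 36.6973°
a = sin²(Δφ/2) + cos φ₁ cos φ₂ sin²(Δλ/2) = 0.087566
c = 2·arcsin(√a) = 0.600827 rad = 34.4248°
d = R·c = 6371.01 × 0.600827 = 3827.9 km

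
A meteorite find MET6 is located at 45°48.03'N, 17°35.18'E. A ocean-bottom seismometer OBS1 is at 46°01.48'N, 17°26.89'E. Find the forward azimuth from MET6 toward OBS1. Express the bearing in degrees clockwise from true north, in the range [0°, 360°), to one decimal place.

336.8°

MET6: φ = +45.80050°, λ = +17.58633°
OBS1: φ = +46.02467°, λ = +17.44817°
Δλ = -0.1382°
y = sin Δλ · cos φ₂ = -0.001674
x = cos φ₁ sin φ₂ − sin φ₁ cos φ₂ cos Δλ = 0.003914
θ = atan2(y, x) = -23.1617° → 336.8383° (mod 360°)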